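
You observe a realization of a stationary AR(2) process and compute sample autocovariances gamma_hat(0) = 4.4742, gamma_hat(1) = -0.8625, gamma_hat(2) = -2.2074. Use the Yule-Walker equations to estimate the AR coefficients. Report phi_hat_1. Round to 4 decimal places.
\hat\phi_{1} = -0.2990

The Yule-Walker equations for an AR(p) process read, in matrix form,
  Gamma_p phi = r_p,   with   (Gamma_p)_{ij} = gamma(|i - j|),
                       (r_p)_i = gamma(i),   i,j = 1..p.
Substitute the sample gammas (Toeplitz matrix and right-hand side of size 2):
  Gamma_p = [[4.4742, -0.8625], [-0.8625, 4.4742]]
  r_p     = [-0.8625, -2.2074]
Written out:
  4.4742 phi_1 - 0.8625 phi_2 = -0.8625
  -0.8625 phi_1 + 4.4742 phi_2 = -2.2074
Solve by Cramer's rule:
  det = gamma(0)^2 - gamma(1)^2 = (4.4742)^2 - (-0.8625)^2 = 20.01846564 - 0.74390625 = 19.27455939
  phi_hat_1 = [gamma(1) gamma(0) - gamma(1) gamma(2)] / det = [(-0.8625)(4.4742) - (-0.8625)(-2.2074)] / 19.27455939 = -5.76288 / 19.27455939 = -0.299
  phi_hat_2 = [gamma(0) gamma(2) - gamma(1)^2] / det = [(4.4742)(-2.2074) - (-0.8625)^2] / 19.27455939 = -10.62025533 / 19.27455939 = -0.551
So phi_hat = [-0.2990, -0.5510].
Therefore phi_hat_1 = -0.2990.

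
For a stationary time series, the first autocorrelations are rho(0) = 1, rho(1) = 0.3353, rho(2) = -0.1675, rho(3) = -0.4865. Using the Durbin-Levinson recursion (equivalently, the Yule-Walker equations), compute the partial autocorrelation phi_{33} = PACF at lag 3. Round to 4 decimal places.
\phi_{33} = -0.3839

The PACF at lag k is phi_{kk}, the last component of the solution
to the Yule-Walker system G_k phi = r_k where
  (G_k)_{ij} = rho(|i - j|), (r_k)_i = rho(i), i,j = 1..k.
Equivalently, Durbin-Levinson gives phi_{kk} iteratively:
  phi_{11} = rho(1)
  phi_{kk} = [rho(k) - sum_{j=1..k-1} phi_{k-1,j} rho(k-j)]
            / [1 - sum_{j=1..k-1} phi_{k-1,j} rho(j)],
  phi_{k,j} = phi_{k-1,j} - phi_{kk} phi_{k-1,k-j},  j = 1..k-1.
Step k = 1:
  phi_11 = rho(1) = 0.3353.
Step k = 2:
  phi_22 = [rho(2) - phi_11 rho(1)] / [1 - phi_11 rho(1)] = [-0.1675 - (0.3353)(0.3353)] / [1 - (0.3353)(0.3353)]
         = -0.27992609 / 0.88757391 = -0.315383.
  Update: phi_21 = phi_11 - phi_22 phi_11 = 0.3353 - (-0.315383)(0.3353) = 0.441048.
Step k = 3:
  phi_33 = [rho(3) - phi_21 rho(2) - phi_22 rho(1)] / [1 - phi_21 rho(1) - phi_22 rho(2)]
    numerator   = -0.4865 - (0.441048)(-0.1675) - (-0.315383)(0.3353) = -0.30687639
    denominator = 1 - (0.441048)(0.3353) - (-0.315383)(-0.1675) = 0.79928986
  phi_33 = -0.30687639 / 0.79928986 = -0.3839.
Therefore phi_{33} = -0.3839.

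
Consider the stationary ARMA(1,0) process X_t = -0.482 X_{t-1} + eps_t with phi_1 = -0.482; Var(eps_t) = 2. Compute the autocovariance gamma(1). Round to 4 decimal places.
\gamma(1) = -1.2557

Multiply the model equation by X_{t-k} and take expectations. With theta_0 = psi_0 = 1 and psi_j the MA(infinity) weights, this gives
  gamma(k) - sum_i phi_i gamma(k-i) = c_k,
  c_k = sigma^2 * sum_{j=k..q} theta_j psi_{j-k}   (c_k = 0 for k > q),
using gamma(-m) = gamma(m).
Pure AR (q = 0): c_0 = sigma^2 = 2, c_k = 0 for k >= 1.
Equations for k = 0 and k = 1 (AR order 1):
  gamma(0) = phi_1 gamma(1) + c_0
  gamma(1) = phi_1 gamma(0) + c_1
Substituting the second into the first: gamma(0) (1 - phi_1^2) = c_0 + phi_1 c_1, so
  gamma(0) = c_0 / (1 - phi_1^2) = 2 / (1 - (-0.482)^2) = 2 / 0.767676 = 2.605266.
  gamma(1) = phi_1 gamma(0) = (-0.482)(2.605266) = -1.255738.
Therefore gamma(1) = -1.2557 (to 4 decimal places).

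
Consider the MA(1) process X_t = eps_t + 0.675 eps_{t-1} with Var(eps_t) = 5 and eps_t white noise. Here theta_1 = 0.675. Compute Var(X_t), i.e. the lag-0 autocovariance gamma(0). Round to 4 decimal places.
\gamma(0) = 7.2781

For an MA(q) process X_t = eps_t + sum_i theta_i eps_{t-i} with
Var(eps_t) = sigma^2, the variance is
  gamma(0) = sigma^2 * (1 + sum_i theta_i^2).
  sum_i theta_i^2 = (0.675)^2 = 0.455625.
  gamma(0) = 5 * (1 + 0.455625) = 5 * 1.455625 = 7.278125, which rounds to 7.2781.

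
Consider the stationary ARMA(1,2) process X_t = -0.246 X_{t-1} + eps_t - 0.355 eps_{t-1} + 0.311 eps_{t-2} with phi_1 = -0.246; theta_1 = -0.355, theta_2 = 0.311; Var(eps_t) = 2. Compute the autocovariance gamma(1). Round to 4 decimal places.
\gamma(1) = -1.8638

Multiply the model equation by X_{t-k} and take expectations. With theta_0 = psi_0 = 1 and psi_j the MA(infinity) weights, this gives
  gamma(k) - sum_i phi_i gamma(k-i) = c_k,
  c_k = sigma^2 * sum_{j=k..q} theta_j psi_{j-k}   (c_k = 0 for k > q),
using gamma(-m) = gamma(m).
psi-weights needed (psi_j = theta_j + sum_i phi_i psi_{j-i}):
  psi_1 = theta_1 + phi_1 = -0.355 + (-0.246) = -0.601
  psi_2 = theta_2 + phi_1 psi_1 = 0.311 + (-0.246)(-0.601) = 0.458846
Right-hand sides:
  c_0 = sigma^2 (1 + theta_1 psi_1 + theta_2 psi_2) = 2 * (1 + (-0.355)(-0.601) + (0.311)(0.458846)) = 2 * 1.356056 = 2.712112
  c_1 = sigma^2 (theta_1 + theta_2 psi_1) = 2 * (-0.355 + (0.311)(-0.601)) = -1.083822
  c_2 = sigma^2 theta_2 = 2 * (0.311) = 0.622
Equations for k = 0 and k = 1 (AR order 1):
  gamma(0) = phi_1 gamma(1) + c_0
  gamma(1) = phi_1 gamma(0) + c_1
Substituting the second into the first: gamma(0) (1 - phi_1^2) = c_0 + phi_1 c_1, so
  gamma(0) = (c_0 + phi_1 c_1) / (1 - phi_1^2) = (2.712112 + (-0.246)(-1.083822)) / (1 - (-0.246)^2) = 2.978732 / 0.939484 = 3.170605.
  gamma(1) = phi_1 gamma(0) + c_1 = (-0.246)(3.170605) + (-1.083822) = -1.863791.
Therefore gamma(1) = -1.8638 (to 4 decimal places).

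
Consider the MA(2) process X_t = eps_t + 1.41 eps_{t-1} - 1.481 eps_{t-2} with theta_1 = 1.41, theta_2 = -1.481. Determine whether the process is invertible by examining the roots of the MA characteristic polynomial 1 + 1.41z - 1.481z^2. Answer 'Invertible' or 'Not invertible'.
\text{Not invertible}

The MA(q) characteristic polynomial is P(z) = 1 + 1.41z - 1.481z^2.
Invertibility requires all roots to lie outside the unit circle, i.e. |z| > 1 for every root.
Set 1 + (1.41) z + (-1.481) z^2 = 0, i.e. a z^2 + b z + c = 0 with a = -1.481, b = 1.41, c = 1.
Discriminant D = b^2 - 4ac = (1.41)^2 - 4*(-1.481)*1 = 1.9881 - (-5.924) = 7.9121.
D >= 0, so the roots are real: z = (-b +/- sqrt(D)) / (2a) = (-1.41 +/- 2.812846) / (-2.962).
  z_1 = (-1.41 + 2.812846) / (-2.962) = -0.4736,   |z_1| = 0.4736.
  z_2 = (-1.41 - 2.812846) / (-2.962) = 1.4257,   |z_2| = 1.4257.
Moduli of all roots: 0.4736, 1.4257.
All moduli strictly greater than 1? No.
Verdict: Not invertible.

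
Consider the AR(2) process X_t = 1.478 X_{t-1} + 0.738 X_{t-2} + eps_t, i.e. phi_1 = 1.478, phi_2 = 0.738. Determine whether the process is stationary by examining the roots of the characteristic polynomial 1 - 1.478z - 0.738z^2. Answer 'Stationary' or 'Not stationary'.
\text{Not stationary}

The AR(p) characteristic polynomial is P(z) = 1 - 1.478z - 0.738z^2.
Stationarity requires all roots to lie outside the unit circle, i.e. |z| > 1 for every root.
Set 1 + (-1.478) z + (-0.738) z^2 = 0, i.e. a z^2 + b z + c = 0 with a = -0.738, b = -1.478, c = 1.
Discriminant D = b^2 - 4ac = (-1.478)^2 - 4*(-0.738)*1 = 2.184484 - (-2.952) = 5.136484.
D >= 0, so the roots are real: z = (-b +/- sqrt(D)) / (2a) = (1.478 +/- 2.266381) / (-1.476).
  z_1 = (1.478 + 2.266381) / (-1.476) = -2.5368,   |z_1| = 2.5368.
  z_2 = (1.478 - 2.266381) / (-1.476) = 0.5341,   |z_2| = 0.5341.
Moduli of all roots: 2.5368, 0.5341.
All moduli strictly greater than 1? No.
Verdict: Not stationary.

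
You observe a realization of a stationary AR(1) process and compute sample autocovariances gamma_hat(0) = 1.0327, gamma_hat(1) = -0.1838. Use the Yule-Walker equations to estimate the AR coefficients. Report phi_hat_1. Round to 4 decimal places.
\hat\phi_{1} = -0.1780

The Yule-Walker equations for an AR(p) process read, in matrix form,
  Gamma_p phi = r_p,   with   (Gamma_p)_{ij} = gamma(|i - j|),
                       (r_p)_i = gamma(i),   i,j = 1..p.
Substitute the sample gammas (Toeplitz matrix and right-hand side of size 1):
  Gamma_p = [[1.0327]]
  r_p     = [-0.1838]
With p = 1 this is the single equation gamma(0) phi_1 = gamma(1):
  phi_hat_1 = gamma(1) / gamma(0) = -0.1838 / 1.0327 = -0.1780.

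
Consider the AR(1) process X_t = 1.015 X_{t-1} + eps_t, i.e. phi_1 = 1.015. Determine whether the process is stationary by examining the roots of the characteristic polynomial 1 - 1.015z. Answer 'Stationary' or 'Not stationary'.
\text{Not stationary}

The AR(p) characteristic polynomial is P(z) = 1 - 1.015z.
Stationarity requires all roots to lie outside the unit circle, i.e. |z| > 1 for every root.
This is linear in z: 1 + (-1.015) z = 0  =>  z = -1/(-1.015) = 0.985222,  |z| = 0.985222.
Moduli of all roots: 0.9852.
All moduli strictly greater than 1? No.
Verdict: Not stationary.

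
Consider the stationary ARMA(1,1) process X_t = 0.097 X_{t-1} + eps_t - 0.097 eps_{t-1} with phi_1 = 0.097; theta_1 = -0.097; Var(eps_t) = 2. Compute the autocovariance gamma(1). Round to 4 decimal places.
\gamma(1) = 0.0000

Multiply the model equation by X_{t-k} and take expectations. With theta_0 = psi_0 = 1 and psi_j the MA(infinity) weights, this gives
  gamma(k) - sum_i phi_i gamma(k-i) = c_k,
  c_k = sigma^2 * sum_{j=k..q} theta_j psi_{j-k}   (c_k = 0 for k > q),
using gamma(-m) = gamma(m).
psi-weights needed (psi_j = theta_j + sum_i phi_i psi_{j-i}):
  psi_1 = theta_1 + phi_1 = -0.097 + (0.097) = 0
Right-hand sides:
  c_0 = sigma^2 (1 + theta_1 psi_1) = 2 * (1 + (-0.097)(0)) = 2 * 1 = 2
  c_1 = sigma^2 theta_1 = 2 * (-0.097) = -0.194
  c_2 = 0
Equations for k = 0 and k = 1 (AR order 1):
  gamma(0) = phi_1 gamma(1) + c_0
  gamma(1) = phi_1 gamma(0) + c_1
Substituting the second into the first: gamma(0) (1 - phi_1^2) = c_0 + phi_1 c_1, so
  gamma(0) = (c_0 + phi_1 c_1) / (1 - phi_1^2) = (2 + (0.097)(-0.194)) / (1 - (0.097)^2) = 1.981182 / 0.990591 = 2.
  gamma(1) = phi_1 gamma(0) + c_1 = (0.097)(2) + (-0.194) = 0.
Therefore gamma(1) = 0.0000 (to 4 decimal places).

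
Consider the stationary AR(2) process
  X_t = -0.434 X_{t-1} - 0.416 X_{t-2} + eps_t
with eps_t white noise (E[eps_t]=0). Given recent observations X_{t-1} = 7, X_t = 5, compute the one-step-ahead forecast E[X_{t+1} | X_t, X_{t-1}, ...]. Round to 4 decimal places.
E[X_{t+1} \mid \mathcal F_t] = -5.0820

For an AR(p) model X_t = c + sum_i phi_i X_{t-i} + eps_t, the
one-step-ahead conditional mean is
  E[X_{t+1} | X_t, ...] = c + sum_i phi_i X_{t+1-i}.
Substitute known values:
  E[X_{t+1} | ...] = (-0.434) * (5) + (-0.416) * (7)
                   = -5.0820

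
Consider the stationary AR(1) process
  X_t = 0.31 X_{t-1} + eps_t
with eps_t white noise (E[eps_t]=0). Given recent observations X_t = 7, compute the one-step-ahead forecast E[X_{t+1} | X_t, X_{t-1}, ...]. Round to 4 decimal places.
E[X_{t+1} \mid \mathcal F_t] = 2.1700

For an AR(p) model X_t = c + sum_i phi_i X_{t-i} + eps_t, the
one-step-ahead conditional mean is
  E[X_{t+1} | X_t, ...] = c + sum_i phi_i X_{t+1-i}.
Substitute known values:
  E[X_{t+1} | ...] = (0.31) * (7)
                   = 2.1700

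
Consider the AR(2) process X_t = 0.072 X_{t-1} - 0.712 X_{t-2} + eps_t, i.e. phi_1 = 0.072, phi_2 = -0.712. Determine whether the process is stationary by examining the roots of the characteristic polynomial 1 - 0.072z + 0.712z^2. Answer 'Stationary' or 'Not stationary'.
\text{Stationary}

The AR(p) characteristic polynomial is P(z) = 1 - 0.072z + 0.712z^2.
Stationarity requires all roots to lie outside the unit circle, i.e. |z| > 1 for every root.
Set 1 + (-0.072) z + (0.712) z^2 = 0, i.e. a z^2 + b z + c = 0 with a = 0.712, b = -0.072, c = 1.
Discriminant D = b^2 - 4ac = (-0.072)^2 - 4*(0.712)*1 = 0.005184 - (2.848) = -2.842816.
D < 0, so the roots are the complex-conjugate pair z = (-b +/- i sqrt(-D)) / (2a) = 0.0506 +/- 1.184i.
For a conjugate pair |z|^2 = z * conj(z) = (product of roots) = c/a = 1/(0.712) = 1.404494, so |z| = sqrt(1.404494) = 1.1851 for both roots.
Moduli of all roots: 1.1851, 1.1851.
All moduli strictly greater than 1? Yes.
Verdict: Stationary.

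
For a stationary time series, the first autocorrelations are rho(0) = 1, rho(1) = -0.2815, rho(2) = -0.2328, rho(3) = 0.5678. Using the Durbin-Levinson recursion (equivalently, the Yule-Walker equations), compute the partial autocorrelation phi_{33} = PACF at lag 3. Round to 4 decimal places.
\phi_{33} = 0.4720

The PACF at lag k is phi_{kk}, the last component of the solution
to the Yule-Walker system G_k phi = r_k where
  (G_k)_{ij} = rho(|i - j|), (r_k)_i = rho(i), i,j = 1..k.
Equivalently, Durbin-Levinson gives phi_{kk} iteratively:
  phi_{11} = rho(1)
  phi_{kk} = [rho(k) - sum_{j=1..k-1} phi_{k-1,j} rho(k-j)]
            / [1 - sum_{j=1..k-1} phi_{k-1,j} rho(j)],
  phi_{k,j} = phi_{k-1,j} - phi_{kk} phi_{k-1,k-j},  j = 1..k-1.
Step k = 1:
  phi_11 = rho(1) = -0.2815.
Step k = 2:
  phi_22 = [rho(2) - phi_11 rho(1)] / [1 - phi_11 rho(1)] = [-0.2328 - (-0.2815)(-0.2815)] / [1 - (-0.2815)(-0.2815)]
         = -0.31204225 / 0.92075775 = -0.338897.
  Update: phi_21 = phi_11 - phi_22 phi_11 = -0.2815 - (-0.338897)(-0.2815) = -0.3769.
Step k = 3:
  phi_33 = [rho(3) - phi_21 rho(2) - phi_22 rho(1)] / [1 - phi_21 rho(1) - phi_22 rho(2)]
    numerator   = 0.5678 - (-0.3769)(-0.2328) - (-0.338897)(-0.2815) = 0.38465821
    denominator = 1 - (-0.3769)(-0.2815) - (-0.338897)(-0.2328) = 0.8150075
  phi_33 = 0.38465821 / 0.8150075 = 0.472.
Therefore phi_{33} = 0.4720.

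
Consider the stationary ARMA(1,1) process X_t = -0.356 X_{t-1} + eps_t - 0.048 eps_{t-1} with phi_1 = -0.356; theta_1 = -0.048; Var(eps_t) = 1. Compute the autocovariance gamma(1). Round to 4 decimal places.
\gamma(1) = -0.4705

Multiply the model equation by X_{t-k} and take expectations. With theta_0 = psi_0 = 1 and psi_j the MA(infinity) weights, this gives
  gamma(k) - sum_i phi_i gamma(k-i) = c_k,
  c_k = sigma^2 * sum_{j=k..q} theta_j psi_{j-k}   (c_k = 0 for k > q),
using gamma(-m) = gamma(m).
psi-weights needed (psi_j = theta_j + sum_i phi_i psi_{j-i}):
  psi_1 = theta_1 + phi_1 = -0.048 + (-0.356) = -0.404
Right-hand sides:
  c_0 = sigma^2 (1 + theta_1 psi_1) = 1 * (1 + (-0.048)(-0.404)) = 1 * 1.019392 = 1.019392
  c_1 = sigma^2 theta_1 = 1 * (-0.048) = -0.048
  c_2 = 0
Equations for k = 0 and k = 1 (AR order 1):
  gamma(0) = phi_1 gamma(1) + c_0
  gamma(1) = phi_1 gamma(0) + c_1
Substituting the second into the first: gamma(0) (1 - phi_1^2) = c_0 + phi_1 c_1, so
  gamma(0) = (c_0 + phi_1 c_1) / (1 - phi_1^2) = (1.019392 + (-0.356)(-0.048)) / (1 - (-0.356)^2) = 1.03648 / 0.873264 = 1.186903.
  gamma(1) = phi_1 gamma(0) + c_1 = (-0.356)(1.186903) + (-0.048) = -0.470538.
Therefore gamma(1) = -0.4705 (to 4 decimal places).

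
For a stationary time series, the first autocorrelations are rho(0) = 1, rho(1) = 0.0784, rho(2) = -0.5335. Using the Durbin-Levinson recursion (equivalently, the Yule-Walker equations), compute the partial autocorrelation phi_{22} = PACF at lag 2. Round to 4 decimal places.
\phi_{22} = -0.5430

The PACF at lag k is phi_{kk}, the last component of the solution
to the Yule-Walker system G_k phi = r_k where
  (G_k)_{ij} = rho(|i - j|), (r_k)_i = rho(i), i,j = 1..k.
Equivalently, Durbin-Levinson gives phi_{kk} iteratively:
  phi_{11} = rho(1)
  phi_{kk} = [rho(k) - sum_{j=1..k-1} phi_{k-1,j} rho(k-j)]
            / [1 - sum_{j=1..k-1} phi_{k-1,j} rho(j)],
  phi_{k,j} = phi_{k-1,j} - phi_{kk} phi_{k-1,k-j},  j = 1..k-1.
Step k = 1:
  phi_11 = rho(1) = 0.0784.
Step k = 2:
  phi_22 = [rho(2) - phi_11 rho(1)] / [1 - phi_11 rho(1)] = [-0.5335 - (0.0784)(0.0784)] / [1 - (0.0784)(0.0784)]
         = -0.53964656 / 0.99385344 = -0.543.
Therefore phi_{22} = -0.5430.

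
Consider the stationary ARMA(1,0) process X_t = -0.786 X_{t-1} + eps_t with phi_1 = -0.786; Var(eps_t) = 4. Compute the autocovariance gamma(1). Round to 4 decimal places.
\gamma(1) = -8.2260

Multiply the model equation by X_{t-k} and take expectations. With theta_0 = psi_0 = 1 and psi_j the MA(infinity) weights, this gives
  gamma(k) - sum_i phi_i gamma(k-i) = c_k,
  c_k = sigma^2 * sum_{j=k..q} theta_j psi_{j-k}   (c_k = 0 for k > q),
using gamma(-m) = gamma(m).
Pure AR (q = 0): c_0 = sigma^2 = 4, c_k = 0 for k >= 1.
Equations for k = 0 and k = 1 (AR order 1):
  gamma(0) = phi_1 gamma(1) + c_0
  gamma(1) = phi_1 gamma(0) + c_1
Substituting the second into the first: gamma(0) (1 - phi_1^2) = c_0 + phi_1 c_1, so
  gamma(0) = c_0 / (1 - phi_1^2) = 4 / (1 - (-0.786)^2) = 4 / 0.382204 = 10.465615.
  gamma(1) = phi_1 gamma(0) = (-0.786)(10.465615) = -8.225974.
Therefore gamma(1) = -8.2260 (to 4 decimal places).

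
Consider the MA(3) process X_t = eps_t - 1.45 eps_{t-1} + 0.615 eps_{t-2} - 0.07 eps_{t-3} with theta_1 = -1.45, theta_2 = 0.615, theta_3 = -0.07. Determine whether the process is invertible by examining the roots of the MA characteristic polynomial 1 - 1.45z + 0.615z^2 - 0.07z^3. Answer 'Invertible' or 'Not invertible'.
\text{Invertible}

The MA(q) characteristic polynomial is P(z) = 1 - 1.45z + 0.615z^2 - 0.07z^3.
Invertibility requires all roots to lie outside the unit circle, i.e. |z| > 1 for every root.
Degree 3: look for a simple real root z0 first, then factor out (1 - z/z0) and solve the remaining quadratic.
Testing z0 = 2: P(2) = 1 + (-1.45)(2) + (0.615)(2)^2 + (-0.07)(2)^3
  = 1 + (-2.9) + (2.46) + (-0.56) = 0.  So z_0 = 2 is a root, |z_0| = 2.
Divide out the factor (1 - 0.5 z) = (1 - z/z0) (since 1/z0 = 0.5):
  P(z) = (1 - 0.5 z)(1 + (-0.95) z + (0.14) z^2)
  [check: z-coef -0.95 - (0.5) = -1.45; z^2-coef 0.14 - (0.5)(-0.95) = 0.615; z^3-coef -(0.5)(0.14) = -0.07.]
Remaining roots from the quadratic factor 1 + (-0.95) z + (0.14) z^2:
  Set 1 + (-0.95) z + (0.14) z^2 = 0, i.e. a z^2 + b z + c = 0 with a = 0.14, b = -0.95, c = 1.
  Discriminant D = b^2 - 4ac = (-0.95)^2 - 4*(0.14)*1 = 0.9025 - (0.56) = 0.3425.
  D >= 0, so the roots are real: z = (-b +/- sqrt(D)) / (2a) = (0.95 +/- 0.585235) / (0.28).
    z_1 = (0.95 + 0.585235) / (0.28) = 5.483,   |z_1| = 5.483.
    z_2 = (0.95 - 0.585235) / (0.28) = 1.3027,   |z_2| = 1.3027.
Moduli of all roots: 2.0000, 5.4830, 1.3027.
All moduli strictly greater than 1? Yes.
Verdict: Invertible.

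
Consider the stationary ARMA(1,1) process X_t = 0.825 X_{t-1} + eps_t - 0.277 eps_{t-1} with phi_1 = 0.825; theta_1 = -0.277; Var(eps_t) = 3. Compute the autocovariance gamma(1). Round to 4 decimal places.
\gamma(1) = 3.9712

Multiply the model equation by X_{t-k} and take expectations. With theta_0 = psi_0 = 1 and psi_j the MA(infinity) weights, this gives
  gamma(k) - sum_i phi_i gamma(k-i) = c_k,
  c_k = sigma^2 * sum_{j=k..q} theta_j psi_{j-k}   (c_k = 0 for k > q),
using gamma(-m) = gamma(m).
psi-weights needed (psi_j = theta_j + sum_i phi_i psi_{j-i}):
  psi_1 = theta_1 + phi_1 = -0.277 + (0.825) = 0.548
Right-hand sides:
  c_0 = sigma^2 (1 + theta_1 psi_1) = 3 * (1 + (-0.277)(0.548)) = 3 * 0.848204 = 2.544612
  c_1 = sigma^2 theta_1 = 3 * (-0.277) = -0.831
  c_2 = 0
Equations for k = 0 and k = 1 (AR order 1):
  gamma(0) = phi_1 gamma(1) + c_0
  gamma(1) = phi_1 gamma(0) + c_1
Substituting the second into the first: gamma(0) (1 - phi_1^2) = c_0 + phi_1 c_1, so
  gamma(0) = (c_0 + phi_1 c_1) / (1 - phi_1^2) = (2.544612 + (0.825)(-0.831)) / (1 - (0.825)^2) = 1.859037 / 0.319375 = 5.820859.
  gamma(1) = phi_1 gamma(0) + c_1 = (0.825)(5.820859) + (-0.831) = 3.971209.
Therefore gamma(1) = 3.9712 (to 4 decimal places).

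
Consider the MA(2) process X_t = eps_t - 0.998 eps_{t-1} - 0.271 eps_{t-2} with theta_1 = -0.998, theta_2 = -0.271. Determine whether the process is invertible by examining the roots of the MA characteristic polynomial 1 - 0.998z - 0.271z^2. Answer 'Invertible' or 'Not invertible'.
\text{Not invertible}

The MA(q) characteristic polynomial is P(z) = 1 - 0.998z - 0.271z^2.
Invertibility requires all roots to lie outside the unit circle, i.e. |z| > 1 for every root.
Set 1 + (-0.998) z + (-0.271) z^2 = 0, i.e. a z^2 + b z + c = 0 with a = -0.271, b = -0.998, c = 1.
Discriminant D = b^2 - 4ac = (-0.998)^2 - 4*(-0.271)*1 = 0.996004 - (-1.084) = 2.080004.
D >= 0, so the roots are real: z = (-b +/- sqrt(D)) / (2a) = (0.998 +/- 1.442222) / (-0.542).
  z_1 = (0.998 + 1.442222) / (-0.542) = -4.5023,   |z_1| = 4.5023.
  z_2 = (0.998 - 1.442222) / (-0.542) = 0.8196,   |z_2| = 0.8196.
Moduli of all roots: 4.5023, 0.8196.
All moduli strictly greater than 1? No.
Verdict: Not invertible.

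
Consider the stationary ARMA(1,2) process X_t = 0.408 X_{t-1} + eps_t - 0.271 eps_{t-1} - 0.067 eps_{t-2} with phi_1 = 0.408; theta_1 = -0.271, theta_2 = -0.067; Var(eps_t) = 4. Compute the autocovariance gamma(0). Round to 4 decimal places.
\gamma(0) = 4.0757

Multiply the model equation by X_{t-k} and take expectations. With theta_0 = psi_0 = 1 and psi_j the MA(infinity) weights, this gives
  gamma(k) - sum_i phi_i gamma(k-i) = c_k,
  c_k = sigma^2 * sum_{j=k..q} theta_j psi_{j-k}   (c_k = 0 for k > q),
using gamma(-m) = gamma(m).
psi-weights needed (psi_j = theta_j + sum_i phi_i psi_{j-i}):
  psi_1 = theta_1 + phi_1 = -0.271 + (0.408) = 0.137
  psi_2 = theta_2 + phi_1 psi_1 = -0.067 + (0.408)(0.137) = -0.011104
Right-hand sides:
  c_0 = sigma^2 (1 + theta_1 psi_1 + theta_2 psi_2) = 4 * (1 + (-0.271)(0.137) + (-0.067)(-0.011104)) = 4 * 0.963617 = 3.854468
  c_1 = sigma^2 (theta_1 + theta_2 psi_1) = 4 * (-0.271 + (-0.067)(0.137)) = -1.120716
  c_2 = sigma^2 theta_2 = 4 * (-0.067) = -0.268
Equations for k = 0 and k = 1 (AR order 1):
  gamma(0) = phi_1 gamma(1) + c_0
  gamma(1) = phi_1 gamma(0) + c_1
Substituting the second into the first: gamma(0) (1 - phi_1^2) = c_0 + phi_1 c_1, so
  gamma(0) = (c_0 + phi_1 c_1) / (1 - phi_1^2) = (3.854468 + (0.408)(-1.120716)) / (1 - (0.408)^2) = 3.397216 / 0.833536 = 4.075668.
Therefore gamma(0) = 4.0757 (to 4 decimal places).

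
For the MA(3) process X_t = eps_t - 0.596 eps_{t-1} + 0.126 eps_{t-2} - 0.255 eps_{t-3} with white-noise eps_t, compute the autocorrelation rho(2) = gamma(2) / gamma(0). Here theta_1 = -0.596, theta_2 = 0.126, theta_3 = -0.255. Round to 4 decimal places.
\rho(2) = 0.1936

For an MA(q) process with theta_0 = 1, the autocovariance is
  gamma(k) = sigma^2 * sum_{i=0..q-k} theta_i * theta_{i+k},
and rho(k) = gamma(k) / gamma(0). Sigma^2 cancels.
  numerator   = (1)*(0.126) + (-0.596)*(-0.255) = 0.27798.
  denominator = (1)^2 + (-0.596)^2 + (0.126)^2 + (-0.255)^2 = 1.436117.
  rho(2) = 0.27798 / 1.436117 = 0.1936.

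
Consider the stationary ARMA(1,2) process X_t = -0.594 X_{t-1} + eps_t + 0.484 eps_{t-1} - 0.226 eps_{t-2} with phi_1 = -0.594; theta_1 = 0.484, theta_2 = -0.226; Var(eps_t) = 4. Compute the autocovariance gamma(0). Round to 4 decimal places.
\gamma(0) = 4.2079

Multiply the model equation by X_{t-k} and take expectations. With theta_0 = psi_0 = 1 and psi_j the MA(infinity) weights, this gives
  gamma(k) - sum_i phi_i gamma(k-i) = c_k,
  c_k = sigma^2 * sum_{j=k..q} theta_j psi_{j-k}   (c_k = 0 for k > q),
using gamma(-m) = gamma(m).
psi-weights needed (psi_j = theta_j + sum_i phi_i psi_{j-i}):
  psi_1 = theta_1 + phi_1 = 0.484 + (-0.594) = -0.11
  psi_2 = theta_2 + phi_1 psi_1 = -0.226 + (-0.594)(-0.11) = -0.16066
Right-hand sides:
  c_0 = sigma^2 (1 + theta_1 psi_1 + theta_2 psi_2) = 4 * (1 + (0.484)(-0.11) + (-0.226)(-0.16066)) = 4 * 0.983069 = 3.932277
  c_1 = sigma^2 (theta_1 + theta_2 psi_1) = 4 * (0.484 + (-0.226)(-0.11)) = 2.03544
  c_2 = sigma^2 theta_2 = 4 * (-0.226) = -0.904
Equations for k = 0 and k = 1 (AR order 1):
  gamma(0) = phi_1 gamma(1) + c_0
  gamma(1) = phi_1 gamma(0) + c_1
Substituting the second into the first: gamma(0) (1 - phi_1^2) = c_0 + phi_1 c_1, so
  gamma(0) = (c_0 + phi_1 c_1) / (1 - phi_1^2) = (3.932277 + (-0.594)(2.03544)) / (1 - (-0.594)^2) = 2.723225 / 0.647164 = 4.207937.
Therefore gamma(0) = 4.2079 (to 4 decimal places).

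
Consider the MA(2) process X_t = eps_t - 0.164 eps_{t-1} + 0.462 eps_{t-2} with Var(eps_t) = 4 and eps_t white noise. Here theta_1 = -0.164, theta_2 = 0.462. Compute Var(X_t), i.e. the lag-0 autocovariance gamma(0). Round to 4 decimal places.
\gamma(0) = 4.9614

For an MA(q) process X_t = eps_t + sum_i theta_i eps_{t-i} with
Var(eps_t) = sigma^2, the variance is
  gamma(0) = sigma^2 * (1 + sum_i theta_i^2).
  sum_i theta_i^2 = (-0.164)^2 + (0.462)^2 = 0.026896 + 0.213444 = 0.24034.
  gamma(0) = 4 * (1 + 0.24034) = 4 * 1.24034 = 4.96136, which rounds to 4.9614.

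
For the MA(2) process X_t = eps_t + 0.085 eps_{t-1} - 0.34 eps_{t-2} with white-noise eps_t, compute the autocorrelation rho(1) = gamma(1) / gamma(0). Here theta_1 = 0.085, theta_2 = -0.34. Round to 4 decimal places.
\rho(1) = 0.0500

For an MA(q) process with theta_0 = 1, the autocovariance is
  gamma(k) = sigma^2 * sum_{i=0..q-k} theta_i * theta_{i+k},
and rho(k) = gamma(k) / gamma(0). Sigma^2 cancels.
  numerator   = (1)*(0.085) + (0.085)*(-0.34) = 0.0561.
  denominator = (1)^2 + (0.085)^2 + (-0.34)^2 = 1.122825.
  rho(1) = 0.0561 / 1.122825 = 0.0500.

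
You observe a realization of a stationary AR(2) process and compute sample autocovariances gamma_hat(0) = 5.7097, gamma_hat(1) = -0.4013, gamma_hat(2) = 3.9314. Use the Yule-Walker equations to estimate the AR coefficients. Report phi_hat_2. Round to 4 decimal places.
\hat\phi_{2} = 0.6870

The Yule-Walker equations for an AR(p) process read, in matrix form,
  Gamma_p phi = r_p,   with   (Gamma_p)_{ij} = gamma(|i - j|),
                       (r_p)_i = gamma(i),   i,j = 1..p.
Substitute the sample gammas (Toeplitz matrix and right-hand side of size 2):
  Gamma_p = [[5.7097, -0.4013], [-0.4013, 5.7097]]
  r_p     = [-0.4013, 3.9314]
Written out:
  5.7097 phi_1 - 0.4013 phi_2 = -0.4013
  -0.4013 phi_1 + 5.7097 phi_2 = 3.9314
Solve by Cramer's rule:
  det = gamma(0)^2 - gamma(1)^2 = (5.7097)^2 - (-0.4013)^2 = 32.60067409 - 0.16104169 = 32.4396324
  phi_hat_1 = [gamma(1) gamma(0) - gamma(1) gamma(2)] / det = [(-0.4013)(5.7097) - (-0.4013)(3.9314)] / 32.4396324 = -0.71363179 / 32.4396324 = -0.022
  phi_hat_2 = [gamma(0) gamma(2) - gamma(1)^2] / det = [(5.7097)(3.9314) - (-0.4013)^2] / 32.4396324 = 22.28607289 / 32.4396324 = 0.687
So phi_hat = [-0.0220, 0.6870].
Therefore phi_hat_2 = 0.6870.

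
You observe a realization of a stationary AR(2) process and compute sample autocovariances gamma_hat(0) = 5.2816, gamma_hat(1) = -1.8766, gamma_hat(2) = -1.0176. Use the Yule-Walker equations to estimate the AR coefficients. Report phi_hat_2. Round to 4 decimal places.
\hat\phi_{2} = -0.3650

The Yule-Walker equations for an AR(p) process read, in matrix form,
  Gamma_p phi = r_p,   with   (Gamma_p)_{ij} = gamma(|i - j|),
                       (r_p)_i = gamma(i),   i,j = 1..p.
Substitute the sample gammas (Toeplitz matrix and right-hand side of size 2):
  Gamma_p = [[5.2816, -1.8766], [-1.8766, 5.2816]]
  r_p     = [-1.8766, -1.0176]
Written out:
  5.2816 phi_1 - 1.8766 phi_2 = -1.8766
  -1.8766 phi_1 + 5.2816 phi_2 = -1.0176
Solve by Cramer's rule:
  det = gamma(0)^2 - gamma(1)^2 = (5.2816)^2 - (-1.8766)^2 = 27.89529856 - 3.52162756 = 24.373671
  phi_hat_1 = [gamma(1) gamma(0) - gamma(1) gamma(2)] / det = [(-1.8766)(5.2816) - (-1.8766)(-1.0176)] / 24.373671 = -11.82107872 / 24.373671 = -0.485
  phi_hat_2 = [gamma(0) gamma(2) - gamma(1)^2] / det = [(5.2816)(-1.0176) - (-1.8766)^2] / 24.373671 = -8.89618372 / 24.373671 = -0.365
So phi_hat = [-0.4850, -0.3650].
Therefore phi_hat_2 = -0.3650.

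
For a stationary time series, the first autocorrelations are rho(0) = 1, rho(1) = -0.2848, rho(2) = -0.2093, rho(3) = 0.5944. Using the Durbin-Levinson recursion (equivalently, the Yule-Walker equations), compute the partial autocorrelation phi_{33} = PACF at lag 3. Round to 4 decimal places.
\phi_{33} = 0.5150

The PACF at lag k is phi_{kk}, the last component of the solution
to the Yule-Walker system G_k phi = r_k where
  (G_k)_{ij} = rho(|i - j|), (r_k)_i = rho(i), i,j = 1..k.
Equivalently, Durbin-Levinson gives phi_{kk} iteratively:
  phi_{11} = rho(1)
  phi_{kk} = [rho(k) - sum_{j=1..k-1} phi_{k-1,j} rho(k-j)]
            / [1 - sum_{j=1..k-1} phi_{k-1,j} rho(j)],
  phi_{k,j} = phi_{k-1,j} - phi_{kk} phi_{k-1,k-j},  j = 1..k-1.
Step k = 1:
  phi_11 = rho(1) = -0.2848.
Step k = 2:
  phi_22 = [rho(2) - phi_11 rho(1)] / [1 - phi_11 rho(1)] = [-0.2093 - (-0.2848)(-0.2848)] / [1 - (-0.2848)(-0.2848)]
         = -0.29041104 / 0.91888896 = -0.316046.
  Update: phi_21 = phi_11 - phi_22 phi_11 = -0.2848 - (-0.316046)(-0.2848) = -0.37481.
Step k = 3:
  phi_33 = [rho(3) - phi_21 rho(2) - phi_22 rho(1)] / [1 - phi_21 rho(1) - phi_22 rho(2)]
    numerator   = 0.5944 - (-0.37481)(-0.2093) - (-0.316046)(-0.2848) = 0.42594244
    denominator = 1 - (-0.37481)(-0.2848) - (-0.316046)(-0.2093) = 0.82710576
  phi_33 = 0.42594244 / 0.82710576 = 0.515.
Therefore phi_{33} = 0.5150.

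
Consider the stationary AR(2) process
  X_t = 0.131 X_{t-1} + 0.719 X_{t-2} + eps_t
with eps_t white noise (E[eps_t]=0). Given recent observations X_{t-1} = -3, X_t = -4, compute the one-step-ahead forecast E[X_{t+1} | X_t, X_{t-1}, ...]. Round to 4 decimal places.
E[X_{t+1} \mid \mathcal F_t] = -2.6810

For an AR(p) model X_t = c + sum_i phi_i X_{t-i} + eps_t, the
one-step-ahead conditional mean is
  E[X_{t+1} | X_t, ...] = c + sum_i phi_i X_{t+1-i}.
Substitute known values:
  E[X_{t+1} | ...] = (0.131) * (-4) + (0.719) * (-3)
                   = -2.6810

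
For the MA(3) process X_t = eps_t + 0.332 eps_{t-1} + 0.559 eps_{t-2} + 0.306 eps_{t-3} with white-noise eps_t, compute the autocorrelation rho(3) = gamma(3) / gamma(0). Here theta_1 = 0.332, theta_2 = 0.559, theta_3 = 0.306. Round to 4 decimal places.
\rho(3) = 0.2018

For an MA(q) process with theta_0 = 1, the autocovariance is
  gamma(k) = sigma^2 * sum_{i=0..q-k} theta_i * theta_{i+k},
and rho(k) = gamma(k) / gamma(0). Sigma^2 cancels.
  numerator   = (1)*(0.306) = 0.306.
  denominator = (1)^2 + (0.332)^2 + (0.559)^2 + (0.306)^2 = 1.516341.
  rho(3) = 0.306 / 1.516341 = 0.2018.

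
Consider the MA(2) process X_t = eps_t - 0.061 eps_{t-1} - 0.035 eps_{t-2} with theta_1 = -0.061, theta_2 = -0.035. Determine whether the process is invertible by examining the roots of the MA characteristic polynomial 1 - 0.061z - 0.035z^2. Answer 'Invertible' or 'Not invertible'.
\text{Invertible}

The MA(q) characteristic polynomial is P(z) = 1 - 0.061z - 0.035z^2.
Invertibility requires all roots to lie outside the unit circle, i.e. |z| > 1 for every root.
Set 1 + (-0.061) z + (-0.035) z^2 = 0, i.e. a z^2 + b z + c = 0 with a = -0.035, b = -0.061, c = 1.
Discriminant D = b^2 - 4ac = (-0.061)^2 - 4*(-0.035)*1 = 0.003721 - (-0.14) = 0.143721.
D >= 0, so the roots are real: z = (-b +/- sqrt(D)) / (2a) = (0.061 +/- 0.379106) / (-0.07).
  z_1 = (0.061 + 0.379106) / (-0.07) = -6.2872,   |z_1| = 6.2872.
  z_2 = (0.061 - 0.379106) / (-0.07) = 4.5444,   |z_2| = 4.5444.
Moduli of all roots: 6.2872, 4.5444.
All moduli strictly greater than 1? Yes.
Verdict: Invertible.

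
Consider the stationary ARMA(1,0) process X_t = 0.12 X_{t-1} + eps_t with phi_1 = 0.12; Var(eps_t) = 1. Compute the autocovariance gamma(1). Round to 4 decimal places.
\gamma(1) = 0.1218

Multiply the model equation by X_{t-k} and take expectations. With theta_0 = psi_0 = 1 and psi_j the MA(infinity) weights, this gives
  gamma(k) - sum_i phi_i gamma(k-i) = c_k,
  c_k = sigma^2 * sum_{j=k..q} theta_j psi_{j-k}   (c_k = 0 for k > q),
using gamma(-m) = gamma(m).
Pure AR (q = 0): c_0 = sigma^2 = 1, c_k = 0 for k >= 1.
Equations for k = 0 and k = 1 (AR order 1):
  gamma(0) = phi_1 gamma(1) + c_0
  gamma(1) = phi_1 gamma(0) + c_1
Substituting the second into the first: gamma(0) (1 - phi_1^2) = c_0 + phi_1 c_1, so
  gamma(0) = c_0 / (1 - phi_1^2) = 1 / (1 - (0.12)^2) = 1 / 0.9856 = 1.01461.
  gamma(1) = phi_1 gamma(0) = (0.12)(1.01461) = 0.121753.
Therefore gamma(1) = 0.1218 (to 4 decimal places).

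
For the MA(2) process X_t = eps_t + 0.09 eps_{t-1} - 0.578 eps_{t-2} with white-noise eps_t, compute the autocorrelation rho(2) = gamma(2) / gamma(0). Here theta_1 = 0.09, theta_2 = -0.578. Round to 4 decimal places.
\rho(2) = -0.4306

For an MA(q) process with theta_0 = 1, the autocovariance is
  gamma(k) = sigma^2 * sum_{i=0..q-k} theta_i * theta_{i+k},
and rho(k) = gamma(k) / gamma(0). Sigma^2 cancels.
  numerator   = (1)*(-0.578) = -0.578.
  denominator = (1)^2 + (0.09)^2 + (-0.578)^2 = 1.342184.
  rho(2) = -0.578 / 1.342184 = -0.4306.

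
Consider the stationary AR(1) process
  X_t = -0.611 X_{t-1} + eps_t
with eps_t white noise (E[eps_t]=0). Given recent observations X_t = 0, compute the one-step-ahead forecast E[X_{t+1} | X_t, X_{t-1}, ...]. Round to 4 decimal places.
E[X_{t+1} \mid \mathcal F_t] = 0.0000

For an AR(p) model X_t = c + sum_i phi_i X_{t-i} + eps_t, the
one-step-ahead conditional mean is
  E[X_{t+1} | X_t, ...] = c + sum_i phi_i X_{t+1-i}.
Substitute known values:
  E[X_{t+1} | ...] = (-0.611) * (0)
                   = 0.0000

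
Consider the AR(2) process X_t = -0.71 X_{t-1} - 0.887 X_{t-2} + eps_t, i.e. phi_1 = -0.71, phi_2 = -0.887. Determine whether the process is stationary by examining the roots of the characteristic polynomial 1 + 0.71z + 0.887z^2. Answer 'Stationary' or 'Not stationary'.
\text{Stationary}

The AR(p) characteristic polynomial is P(z) = 1 + 0.71z + 0.887z^2.
Stationarity requires all roots to lie outside the unit circle, i.e. |z| > 1 for every root.
Set 1 + (0.71) z + (0.887) z^2 = 0, i.e. a z^2 + b z + c = 0 with a = 0.887, b = 0.71, c = 1.
Discriminant D = b^2 - 4ac = (0.71)^2 - 4*(0.887)*1 = 0.5041 - (3.548) = -3.0439.
D < 0, so the roots are the complex-conjugate pair z = (-b +/- i sqrt(-D)) / (2a) = -0.4002 +/- 0.9835i.
For a conjugate pair |z|^2 = z * conj(z) = (product of roots) = c/a = 1/(0.887) = 1.127396, so |z| = sqrt(1.127396) = 1.0618 for both roots.
Moduli of all roots: 1.0618, 1.0618.
All moduli strictly greater than 1? Yes.
Verdict: Stationary.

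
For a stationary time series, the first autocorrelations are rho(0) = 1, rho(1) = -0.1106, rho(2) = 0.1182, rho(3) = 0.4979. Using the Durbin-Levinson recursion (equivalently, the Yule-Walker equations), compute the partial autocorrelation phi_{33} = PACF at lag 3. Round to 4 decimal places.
\phi_{33} = 0.5340

The PACF at lag k is phi_{kk}, the last component of the solution
to the Yule-Walker system G_k phi = r_k where
  (G_k)_{ij} = rho(|i - j|), (r_k)_i = rho(i), i,j = 1..k.
Equivalently, Durbin-Levinson gives phi_{kk} iteratively:
  phi_{11} = rho(1)
  phi_{kk} = [rho(k) - sum_{j=1..k-1} phi_{k-1,j} rho(k-j)]
            / [1 - sum_{j=1..k-1} phi_{k-1,j} rho(j)],
  phi_{k,j} = phi_{k-1,j} - phi_{kk} phi_{k-1,k-j},  j = 1..k-1.
Step k = 1:
  phi_11 = rho(1) = -0.1106.
Step k = 2:
  phi_22 = [rho(2) - phi_11 rho(1)] / [1 - phi_11 rho(1)] = [0.1182 - (-0.1106)(-0.1106)] / [1 - (-0.1106)(-0.1106)]
         = 0.10596764 / 0.98776764 = 0.10728.
  Update: phi_21 = phi_11 - phi_22 phi_11 = -0.1106 - (0.10728)(-0.1106) = -0.098735.
Step k = 3:
  phi_33 = [rho(3) - phi_21 rho(2) - phi_22 rho(1)] / [1 - phi_21 rho(1) - phi_22 rho(2)]
    numerator   = 0.4979 - (-0.098735)(0.1182) - (0.10728)(-0.1106) = 0.52143562
    denominator = 1 - (-0.098735)(-0.1106) - (0.10728)(0.1182) = 0.97639944
  phi_33 = 0.52143562 / 0.97639944 = 0.534.
Therefore phi_{33} = 0.5340.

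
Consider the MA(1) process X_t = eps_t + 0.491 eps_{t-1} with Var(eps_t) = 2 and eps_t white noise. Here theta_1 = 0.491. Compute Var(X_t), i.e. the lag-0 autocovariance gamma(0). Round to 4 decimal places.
\gamma(0) = 2.4822

For an MA(q) process X_t = eps_t + sum_i theta_i eps_{t-i} with
Var(eps_t) = sigma^2, the variance is
  gamma(0) = sigma^2 * (1 + sum_i theta_i^2).
  sum_i theta_i^2 = (0.491)^2 = 0.241081.
  gamma(0) = 2 * (1 + 0.241081) = 2 * 1.241081 = 2.482162, which rounds to 2.4822.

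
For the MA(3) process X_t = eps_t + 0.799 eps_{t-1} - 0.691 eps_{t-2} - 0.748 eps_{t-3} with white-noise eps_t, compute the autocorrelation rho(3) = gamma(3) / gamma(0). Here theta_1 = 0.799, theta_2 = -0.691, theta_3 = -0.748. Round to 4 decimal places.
\rho(3) = -0.2796

For an MA(q) process with theta_0 = 1, the autocovariance is
  gamma(k) = sigma^2 * sum_{i=0..q-k} theta_i * theta_{i+k},
and rho(k) = gamma(k) / gamma(0). Sigma^2 cancels.
  numerator   = (1)*(-0.748) = -0.748.
  denominator = (1)^2 + (0.799)^2 + (-0.691)^2 + (-0.748)^2 = 2.675386.
  rho(3) = -0.748 / 2.675386 = -0.2796.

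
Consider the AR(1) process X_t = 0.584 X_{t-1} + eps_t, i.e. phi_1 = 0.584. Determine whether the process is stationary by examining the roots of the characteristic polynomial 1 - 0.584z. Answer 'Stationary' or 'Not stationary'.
\text{Stationary}

The AR(p) characteristic polynomial is P(z) = 1 - 0.584z.
Stationarity requires all roots to lie outside the unit circle, i.e. |z| > 1 for every root.
This is linear in z: 1 + (-0.584) z = 0  =>  z = -1/(-0.584) = 1.712329,  |z| = 1.712329.
Moduli of all roots: 1.7123.
All moduli strictly greater than 1? Yes.
Verdict: Stationary.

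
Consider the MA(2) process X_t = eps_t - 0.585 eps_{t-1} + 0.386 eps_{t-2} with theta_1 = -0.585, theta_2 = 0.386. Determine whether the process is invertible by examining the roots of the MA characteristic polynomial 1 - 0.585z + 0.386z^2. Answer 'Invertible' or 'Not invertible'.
\text{Invertible}

The MA(q) characteristic polynomial is P(z) = 1 - 0.585z + 0.386z^2.
Invertibility requires all roots to lie outside the unit circle, i.e. |z| > 1 for every root.
Set 1 + (-0.585) z + (0.386) z^2 = 0, i.e. a z^2 + b z + c = 0 with a = 0.386, b = -0.585, c = 1.
Discriminant D = b^2 - 4ac = (-0.585)^2 - 4*(0.386)*1 = 0.342225 - (1.544) = -1.201775.
D < 0, so the roots are the complex-conjugate pair z = (-b +/- i sqrt(-D)) / (2a) = 0.7578 +/- 1.42i.
For a conjugate pair |z|^2 = z * conj(z) = (product of roots) = c/a = 1/(0.386) = 2.590674, so |z| = sqrt(2.590674) = 1.6096 for both roots.
Moduli of all roots: 1.6096, 1.6096.
All moduli strictly greater than 1? Yes.
Verdict: Invertible.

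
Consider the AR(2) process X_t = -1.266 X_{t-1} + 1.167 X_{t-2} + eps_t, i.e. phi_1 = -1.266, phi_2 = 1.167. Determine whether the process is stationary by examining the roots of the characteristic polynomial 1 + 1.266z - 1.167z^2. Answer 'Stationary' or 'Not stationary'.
\text{Not stationary}

The AR(p) characteristic polynomial is P(z) = 1 + 1.266z - 1.167z^2.
Stationarity requires all roots to lie outside the unit circle, i.e. |z| > 1 for every root.
Set 1 + (1.266) z + (-1.167) z^2 = 0, i.e. a z^2 + b z + c = 0 with a = -1.167, b = 1.266, c = 1.
Discriminant D = b^2 - 4ac = (1.266)^2 - 4*(-1.167)*1 = 1.602756 - (-4.668) = 6.270756.
D >= 0, so the roots are real: z = (-b +/- sqrt(D)) / (2a) = (-1.266 +/- 2.504148) / (-2.334).
  z_1 = (-1.266 + 2.504148) / (-2.334) = -0.5305,   |z_1| = 0.5305.
  z_2 = (-1.266 - 2.504148) / (-2.334) = 1.6153,   |z_2| = 1.6153.
Moduli of all roots: 0.5305, 1.6153.
All moduli strictly greater than 1? No.
Verdict: Not stationary.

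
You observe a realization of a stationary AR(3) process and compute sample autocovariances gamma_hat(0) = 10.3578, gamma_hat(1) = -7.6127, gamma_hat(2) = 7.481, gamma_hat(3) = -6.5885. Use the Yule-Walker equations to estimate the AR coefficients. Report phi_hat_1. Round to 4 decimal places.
\hat\phi_{1} = -0.4190

The Yule-Walker equations for an AR(p) process read, in matrix form,
  Gamma_p phi = r_p,   with   (Gamma_p)_{ij} = gamma(|i - j|),
                       (r_p)_i = gamma(i),   i,j = 1..p.
Substitute the sample gammas (Toeplitz matrix and right-hand side of size 3):
  Gamma_p = [[10.3578, -7.6127, 7.481], [-7.6127, 10.3578, -7.6127], [7.481, -7.6127, 10.3578]]
  r_p     = [-7.6127, 7.481, -6.5885]
Written out (R1..R3):
  (R1) 10.3578 phi_1 - 7.6127 phi_2 + 7.481 phi_3 = -7.6127
  (R2) -7.6127 phi_1 + 10.3578 phi_2 - 7.6127 phi_3 = 7.481
  (R3) 7.481 phi_1 - 7.6127 phi_2 + 10.3578 phi_3 = -6.5885
Gaussian elimination:
  R2 <- R2 - (-7.6127/10.3578) R1 = R2 - (-0.734973) R1:  4.762673 phi_2 - 2.114369 phi_3 = 1.885873
  R3 <- R3 - (7.481/10.3578) R1 = R3 - (0.722258) R1:  -2.114369 phi_2 + 4.954591 phi_3 = -1.090169
  R3 <- R3 - (-2.114369/4.762673) R2 = R3 - (-0.443946) R2:  4.015925 phi_3 = -0.252944
Back-substitution:
  phi_hat_3 = -0.252944 / 4.015925 = -0.062985
  phi_hat_2 = (1.885873 - (-2.114369)(-0.062985)) / 4.762673 = 0.368008
  phi_hat_1 = (-7.6127 - (-7.6127)(0.368008) - (7.481)(-0.062985)) / 10.3578 = -0.419006
So phi_hat = [-0.4190, 0.3680, -0.0630].
Therefore phi_hat_1 = -0.4190.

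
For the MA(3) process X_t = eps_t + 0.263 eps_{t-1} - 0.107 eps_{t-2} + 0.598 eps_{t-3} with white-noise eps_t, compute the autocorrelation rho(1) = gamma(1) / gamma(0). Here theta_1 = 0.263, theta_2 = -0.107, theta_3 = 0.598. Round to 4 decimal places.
\rho(1) = 0.1188

For an MA(q) process with theta_0 = 1, the autocovariance is
  gamma(k) = sigma^2 * sum_{i=0..q-k} theta_i * theta_{i+k},
and rho(k) = gamma(k) / gamma(0). Sigma^2 cancels.
  numerator   = (1)*(0.263) + (0.263)*(-0.107) + (-0.107)*(0.598) = 0.170873.
  denominator = (1)^2 + (0.263)^2 + (-0.107)^2 + (0.598)^2 = 1.438222.
  rho(1) = 0.170873 / 1.438222 = 0.1188.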